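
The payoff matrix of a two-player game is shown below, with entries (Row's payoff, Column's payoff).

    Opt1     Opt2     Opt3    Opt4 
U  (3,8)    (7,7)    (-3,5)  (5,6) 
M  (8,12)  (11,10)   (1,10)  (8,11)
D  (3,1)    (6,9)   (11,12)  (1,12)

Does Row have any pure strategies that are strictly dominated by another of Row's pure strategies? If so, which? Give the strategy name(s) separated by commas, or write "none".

U is strictly dominated by M (Opt1: 8>3, Opt2: 11>7, Opt3: 1>-3, Opt4: 8>5).
M: no other strategy beats it everywhere (U at Opt1 (8>3); D at Opt1 (8>3)).
Nothing dominates D: U at Opt1 (3=3); M at Opt3 (11>1).

U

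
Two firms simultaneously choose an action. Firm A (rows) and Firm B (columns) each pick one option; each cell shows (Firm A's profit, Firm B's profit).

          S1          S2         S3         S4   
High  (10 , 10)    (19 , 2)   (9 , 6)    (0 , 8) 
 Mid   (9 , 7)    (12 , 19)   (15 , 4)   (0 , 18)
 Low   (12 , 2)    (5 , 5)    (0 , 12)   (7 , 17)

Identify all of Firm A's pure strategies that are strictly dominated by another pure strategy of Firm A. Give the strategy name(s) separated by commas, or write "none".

none

High is not dominated — it holds its own against Mid at S1 (10>9); Low at S2 (19>5).
Mid: no other strategy beats it everywhere (High at S3 (15>9); Low at S2 (12>5)).
Low: no other strategy beats it everywhere (High at S1 (12>10); Mid at S1 (12>9)).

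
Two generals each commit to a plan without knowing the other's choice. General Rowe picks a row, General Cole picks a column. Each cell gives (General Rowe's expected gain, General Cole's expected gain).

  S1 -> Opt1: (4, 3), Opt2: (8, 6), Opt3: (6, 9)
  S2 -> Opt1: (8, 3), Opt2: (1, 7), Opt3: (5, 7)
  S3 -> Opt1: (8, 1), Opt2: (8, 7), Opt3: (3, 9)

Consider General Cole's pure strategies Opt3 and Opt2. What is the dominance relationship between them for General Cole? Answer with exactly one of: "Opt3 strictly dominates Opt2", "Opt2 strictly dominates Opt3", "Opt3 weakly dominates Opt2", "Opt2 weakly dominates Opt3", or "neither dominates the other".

Opt3 weakly dominates Opt2

Compare Opt3 to Opt2 across each choice by General Rowe: S1: 9>6, S2: 7=7, S3: 9>7.
Opt3 is at least as good everywhere and strictly better somewhere (tied only at S2), so Opt3 weakly but not strictly dominates Opt2.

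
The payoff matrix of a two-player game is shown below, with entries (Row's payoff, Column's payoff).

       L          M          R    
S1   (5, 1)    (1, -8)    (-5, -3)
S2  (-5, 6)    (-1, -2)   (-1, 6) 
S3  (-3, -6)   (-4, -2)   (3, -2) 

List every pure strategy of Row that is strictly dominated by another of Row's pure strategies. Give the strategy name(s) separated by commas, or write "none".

none

S1: no other strategy beats it everywhere (S2 at L (5>-5); S3 at L (5>-3)).
S2 is not dominated — it holds its own against S1 at R (-1>-5); S3 at M (-1>-4).
Nothing dominates S3: S1 at R (3>-5); S2 at L (-3>-5).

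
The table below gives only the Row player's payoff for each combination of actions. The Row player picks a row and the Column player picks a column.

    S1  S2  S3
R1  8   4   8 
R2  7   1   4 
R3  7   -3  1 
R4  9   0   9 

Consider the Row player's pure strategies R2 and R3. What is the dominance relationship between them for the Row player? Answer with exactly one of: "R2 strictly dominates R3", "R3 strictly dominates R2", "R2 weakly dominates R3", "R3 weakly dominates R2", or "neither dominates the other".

R2 weakly dominates R3

R2's payoffs vs R3's, by the Column player's action — S1: 7=7, S2: 1>-3, S3: 4>1.
R2 is at least as good everywhere and strictly better somewhere (tied only at S1), so R2 weakly but not strictly dominates R3.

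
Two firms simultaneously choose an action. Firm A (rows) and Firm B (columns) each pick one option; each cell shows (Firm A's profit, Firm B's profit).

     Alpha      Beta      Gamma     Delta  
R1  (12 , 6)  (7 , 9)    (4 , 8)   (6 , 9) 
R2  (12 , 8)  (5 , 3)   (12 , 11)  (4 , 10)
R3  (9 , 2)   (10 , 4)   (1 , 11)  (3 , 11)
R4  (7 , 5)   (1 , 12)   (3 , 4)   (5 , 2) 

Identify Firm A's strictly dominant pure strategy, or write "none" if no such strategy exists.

R1 fails to dominate R2 at Alpha (12=12).
R2 fails to dominate R1 at Alpha (12=12).
R3 fails to dominate R1 at Alpha (9<12).
R4 fails to dominate R1 at Alpha (7<12).
No single strategy dominates all the others.

none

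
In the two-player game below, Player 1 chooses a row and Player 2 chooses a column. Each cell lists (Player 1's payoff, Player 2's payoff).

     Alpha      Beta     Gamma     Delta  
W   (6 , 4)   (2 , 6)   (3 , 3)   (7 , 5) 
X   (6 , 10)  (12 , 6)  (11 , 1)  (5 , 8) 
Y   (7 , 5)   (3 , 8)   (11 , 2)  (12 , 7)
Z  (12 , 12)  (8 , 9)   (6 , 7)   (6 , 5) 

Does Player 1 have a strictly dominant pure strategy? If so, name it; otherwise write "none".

none

W fails to dominate X at Alpha (6=6).
X fails to dominate W at Alpha (6=6).
Y fails to dominate X at Beta (3<12).
Z fails to dominate W at Delta (6<7).
No single strategy dominates all the others.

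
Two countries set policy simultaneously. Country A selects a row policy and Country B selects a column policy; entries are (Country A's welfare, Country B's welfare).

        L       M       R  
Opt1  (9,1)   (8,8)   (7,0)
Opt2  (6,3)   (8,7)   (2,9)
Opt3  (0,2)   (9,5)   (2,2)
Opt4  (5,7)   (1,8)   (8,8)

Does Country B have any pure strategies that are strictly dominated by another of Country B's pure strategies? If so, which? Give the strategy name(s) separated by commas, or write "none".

L

L is strictly dominated by M (Opt1: 8>1, Opt2: 7>3, Opt3: 5>2, Opt4: 8>7).
M: no other strategy beats it everywhere (L at Opt1 (8>1); R at Opt1 (8>0)).
R: no other strategy beats it everywhere (L at Opt2 (9>3); M at Opt2 (9>7)).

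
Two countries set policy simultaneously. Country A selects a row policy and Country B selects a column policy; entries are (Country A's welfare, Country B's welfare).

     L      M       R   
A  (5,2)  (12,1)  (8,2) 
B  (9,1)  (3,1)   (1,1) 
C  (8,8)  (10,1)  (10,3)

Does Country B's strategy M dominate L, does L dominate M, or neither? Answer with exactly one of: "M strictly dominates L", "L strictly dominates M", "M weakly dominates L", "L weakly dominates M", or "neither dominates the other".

Compare M to L across each choice by Country A: A: 1<2, B: 1=1, C: 1<8.
L is at least as good everywhere and strictly better somewhere (tied at B), so L weakly dominates M.

L weakly dominates M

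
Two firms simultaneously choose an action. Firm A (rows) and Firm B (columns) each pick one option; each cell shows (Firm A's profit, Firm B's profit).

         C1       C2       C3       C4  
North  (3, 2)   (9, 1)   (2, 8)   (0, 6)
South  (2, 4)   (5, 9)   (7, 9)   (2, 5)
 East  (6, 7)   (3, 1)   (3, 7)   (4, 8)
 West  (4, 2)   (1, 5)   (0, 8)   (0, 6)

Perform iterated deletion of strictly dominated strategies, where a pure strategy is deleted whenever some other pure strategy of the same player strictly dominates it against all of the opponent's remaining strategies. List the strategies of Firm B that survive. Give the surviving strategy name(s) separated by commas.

For Firm A, East strictly dominates West on the remaining columns (C1: 6>4, C2: 3>1, C3: 3>0, C4: 4>0); eliminate West.
Firm B's strategy C1 is strictly dominated by C4 (North: 6>2, South: 5>4, East: 8>7) and is removed.
Among the remaining strategies, none is strictly dominated by another pure strategy of the same player, so the elimination stops.
Surviving strategies — Firm A: {North, South, East}; Firm B: {C2, C3, C4}.

C2, C3, C4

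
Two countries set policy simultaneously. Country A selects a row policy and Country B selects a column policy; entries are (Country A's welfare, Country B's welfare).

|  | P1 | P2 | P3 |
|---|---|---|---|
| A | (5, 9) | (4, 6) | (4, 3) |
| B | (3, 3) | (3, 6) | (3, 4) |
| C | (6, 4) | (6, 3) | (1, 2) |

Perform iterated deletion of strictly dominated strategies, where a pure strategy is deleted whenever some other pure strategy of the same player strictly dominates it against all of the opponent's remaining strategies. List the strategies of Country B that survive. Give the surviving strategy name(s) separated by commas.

P1

For Country A, A strictly dominates B on the remaining columns (P1: 5>3, P2: 4>3, P3: 4>3); eliminate B.
For Country B, P1 strictly dominates P2 on the remaining rows (A: 9>6, C: 4>3); eliminate P2.
For Country B, P1 strictly dominates P3 on the remaining rows (A: 9>3, C: 4>2); eliminate P3.
Row A is eliminated: C beats it against every remaining column (P1: 6>5).
Among the remaining strategies, none is strictly dominated by another pure strategy of the same player, so the elimination stops.
Surviving strategies — Country A: {C}; Country B: {P1}.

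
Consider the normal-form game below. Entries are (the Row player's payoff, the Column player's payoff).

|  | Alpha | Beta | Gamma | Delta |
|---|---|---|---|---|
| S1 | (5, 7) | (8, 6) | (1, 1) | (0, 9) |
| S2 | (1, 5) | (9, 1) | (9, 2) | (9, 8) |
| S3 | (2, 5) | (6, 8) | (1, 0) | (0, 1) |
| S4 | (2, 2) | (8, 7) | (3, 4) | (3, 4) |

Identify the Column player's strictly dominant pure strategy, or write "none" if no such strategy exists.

Alpha fails to dominate Beta at S3 (5<8).
Beta fails to dominate Alpha at S1 (6<7).
Gamma fails to dominate Alpha at S1 (1<7).
Delta fails to dominate Alpha at S3 (1<5).
No single strategy dominates all the others.

none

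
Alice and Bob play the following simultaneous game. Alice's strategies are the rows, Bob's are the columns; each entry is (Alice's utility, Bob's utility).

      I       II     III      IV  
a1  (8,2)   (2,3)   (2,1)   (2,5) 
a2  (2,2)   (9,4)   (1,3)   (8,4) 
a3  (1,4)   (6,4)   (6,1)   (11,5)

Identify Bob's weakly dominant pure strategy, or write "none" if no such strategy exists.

IV vs I: a1: 5>2, a2: 4>2, a3: 5>4.
IV vs II: a1: 5>3, a2: 4=4, a3: 5>4.
IV vs III: a1: 5>1, a2: 4>3, a3: 5>1.
IV is at least as good as every other strategy against every opponent action, so it is weakly dominant.

IV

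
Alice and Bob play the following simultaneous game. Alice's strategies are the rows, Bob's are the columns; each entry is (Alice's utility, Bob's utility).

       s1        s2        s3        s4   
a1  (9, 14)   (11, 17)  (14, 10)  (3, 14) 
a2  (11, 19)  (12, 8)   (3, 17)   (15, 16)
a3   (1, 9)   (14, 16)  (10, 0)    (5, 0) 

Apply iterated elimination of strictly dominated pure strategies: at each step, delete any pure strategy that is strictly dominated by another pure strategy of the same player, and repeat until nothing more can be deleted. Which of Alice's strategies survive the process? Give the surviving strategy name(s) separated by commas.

a2, a3

Bob's strategy s3 is strictly dominated by s1 (a1: 14>10, a2: 19>17, a3: 9>0) and is removed.
For Alice, a2 strictly dominates a1 on the remaining columns (s1: 11>9, s2: 12>11, s4: 15>3); eliminate a1.
For Bob, s1 strictly dominates s4 on the remaining rows (a2: 19>16, a3: 9>0); eliminate s4.
Among the remaining strategies, none is strictly dominated by another pure strategy of the same player, so the elimination stops.
Surviving strategies — Alice: {a2, a3}; Bob: {s1, s2}.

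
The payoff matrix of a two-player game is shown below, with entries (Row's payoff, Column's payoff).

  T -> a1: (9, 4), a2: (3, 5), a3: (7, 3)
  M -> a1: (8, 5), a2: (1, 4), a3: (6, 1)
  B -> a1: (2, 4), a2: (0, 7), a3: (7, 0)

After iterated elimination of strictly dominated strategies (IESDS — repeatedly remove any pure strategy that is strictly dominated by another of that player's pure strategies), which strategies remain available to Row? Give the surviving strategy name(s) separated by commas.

Row's strategy M is strictly dominated by T (a1: 9>8, a2: 3>1, a3: 7>6) and is removed.
Column a1 is eliminated: a2 beats it against every remaining row (T: 5>4, B: 7>4).
Column a3 is eliminated: a2 beats it against every remaining row (T: 5>3, B: 7>0).
Row B is eliminated: T beats it against every remaining column (a2: 3>0).
Among the remaining strategies, none is strictly dominated by another pure strategy of the same player, so the elimination stops.
Surviving strategies — Row: {T}; Column: {a2}.

T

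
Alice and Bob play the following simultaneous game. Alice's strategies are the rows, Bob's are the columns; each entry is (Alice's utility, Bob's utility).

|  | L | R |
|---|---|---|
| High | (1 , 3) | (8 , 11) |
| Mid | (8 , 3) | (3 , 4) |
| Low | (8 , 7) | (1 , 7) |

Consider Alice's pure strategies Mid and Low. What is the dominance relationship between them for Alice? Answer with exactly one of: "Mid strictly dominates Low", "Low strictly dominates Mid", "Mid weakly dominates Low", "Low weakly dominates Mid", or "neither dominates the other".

Mid weakly dominates Low

Mid's payoffs vs Low's, by Bob's action — L: 8=8, R: 3>1.
Mid is at least as good everywhere and strictly better somewhere (tied only at L), so Mid weakly but not strictly dominates Low.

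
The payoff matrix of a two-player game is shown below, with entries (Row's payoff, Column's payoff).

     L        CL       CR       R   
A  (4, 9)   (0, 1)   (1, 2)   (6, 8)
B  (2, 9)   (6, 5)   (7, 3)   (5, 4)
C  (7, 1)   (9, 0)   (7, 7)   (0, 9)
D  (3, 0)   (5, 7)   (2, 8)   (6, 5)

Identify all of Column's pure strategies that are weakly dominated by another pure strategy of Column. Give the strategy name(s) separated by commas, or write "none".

Nothing dominates L: CL at A (9>1); CR at A (9>2); R at A (9>8).
CL is not dominated — it holds its own against L at D (7>0); CR at B (5>3); R at B (5>4).
CR: no other strategy beats it everywhere (L at C (7>1); CL at A (2>1); R at D (8>5)).
R is not dominated — it holds its own against L at C (9>1); CL at A (8>1); CR at A (8>2).

none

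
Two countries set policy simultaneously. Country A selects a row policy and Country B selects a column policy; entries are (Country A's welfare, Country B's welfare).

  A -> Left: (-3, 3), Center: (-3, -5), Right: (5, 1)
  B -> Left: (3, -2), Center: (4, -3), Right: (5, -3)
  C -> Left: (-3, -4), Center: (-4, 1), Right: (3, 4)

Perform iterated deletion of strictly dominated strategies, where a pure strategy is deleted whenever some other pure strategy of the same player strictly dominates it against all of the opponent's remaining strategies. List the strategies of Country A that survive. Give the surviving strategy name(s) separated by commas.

B

For Country A, B strictly dominates C on the remaining columns (Left: 3>-3, Center: 4>-4, Right: 5>3); eliminate C.
Column Center is eliminated: Left beats it against every remaining row (A: 3>-5, B: -2>-3).
For Country B, Left strictly dominates Right on the remaining rows (A: 3>1, B: -2>-3); eliminate Right.
Row A is eliminated: B beats it against every remaining column (Left: 3>-3).
Among the remaining strategies, none is strictly dominated by another pure strategy of the same player, so the elimination stops.
Surviving strategies — Country A: {B}; Country B: {Left}.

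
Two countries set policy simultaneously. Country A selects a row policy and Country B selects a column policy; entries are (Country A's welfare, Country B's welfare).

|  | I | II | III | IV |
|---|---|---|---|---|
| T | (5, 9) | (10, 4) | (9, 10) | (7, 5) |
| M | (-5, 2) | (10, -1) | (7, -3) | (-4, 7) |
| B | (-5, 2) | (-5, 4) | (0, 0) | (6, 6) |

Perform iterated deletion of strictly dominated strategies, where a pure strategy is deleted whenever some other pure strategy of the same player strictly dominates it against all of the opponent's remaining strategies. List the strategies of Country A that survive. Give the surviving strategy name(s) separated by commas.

Row B is eliminated: T beats it against every remaining column (I: 5>-5, II: 10>-5, III: 9>0, IV: 7>6).
For Country B, I strictly dominates II on the remaining rows (T: 9>4, M: 2>-1); eliminate II.
Country A's strategy M is strictly dominated by T (I: 5>-5, III: 9>7, IV: 7>-4) and is removed.
Column I is eliminated: III beats it against every remaining row (T: 10>9).
Country B's strategy IV is strictly dominated by III (T: 10>5) and is removed.
Among the remaining strategies, none is strictly dominated by another pure strategy of the same player, so the elimination stops.
Surviving strategies — Country A: {T}; Country B: {III}.

T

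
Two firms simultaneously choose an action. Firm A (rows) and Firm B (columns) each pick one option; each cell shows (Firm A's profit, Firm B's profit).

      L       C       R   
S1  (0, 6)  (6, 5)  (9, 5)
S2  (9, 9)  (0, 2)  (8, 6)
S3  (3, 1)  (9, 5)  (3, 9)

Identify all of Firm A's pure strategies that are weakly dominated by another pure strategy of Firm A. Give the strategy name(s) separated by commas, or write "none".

none

Nothing dominates S1: S2 at C (6>0); S3 at R (9>3).
Nothing dominates S2: S1 at L (9>0); S3 at L (9>3).
S3 is not dominated — it holds its own against S1 at L (3>0); S2 at C (9>0).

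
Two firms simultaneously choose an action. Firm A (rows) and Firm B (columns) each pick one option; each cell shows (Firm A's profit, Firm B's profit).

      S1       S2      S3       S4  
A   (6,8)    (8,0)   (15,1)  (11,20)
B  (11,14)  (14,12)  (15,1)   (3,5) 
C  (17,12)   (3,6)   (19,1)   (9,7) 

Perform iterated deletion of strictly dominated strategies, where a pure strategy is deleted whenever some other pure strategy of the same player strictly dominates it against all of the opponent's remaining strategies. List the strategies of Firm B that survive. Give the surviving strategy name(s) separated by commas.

Column S2 is eliminated: S1 beats it against every remaining row (A: 8>0, B: 14>12, C: 12>6).
Row B is eliminated: C beats it against every remaining column (S1: 17>11, S3: 19>15, S4: 9>3).
Firm B's strategy S3 is strictly dominated by S1 (A: 8>1, C: 12>1) and is removed.
Among the remaining strategies, none is strictly dominated by another pure strategy of the same player, so the elimination stops.
Surviving strategies — Firm A: {A, C}; Firm B: {S1, S4}.

S1, S4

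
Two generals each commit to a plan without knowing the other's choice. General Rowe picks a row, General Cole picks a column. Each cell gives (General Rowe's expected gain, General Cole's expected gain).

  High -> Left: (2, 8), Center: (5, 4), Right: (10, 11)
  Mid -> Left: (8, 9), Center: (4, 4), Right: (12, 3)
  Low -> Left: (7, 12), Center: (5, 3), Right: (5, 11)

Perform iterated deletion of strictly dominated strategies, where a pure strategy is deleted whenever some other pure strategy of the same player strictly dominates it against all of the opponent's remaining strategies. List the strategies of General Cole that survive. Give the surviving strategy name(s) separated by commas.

Left

General Cole's strategy Center is strictly dominated by Left (High: 8>4, Mid: 9>4, Low: 12>3) and is removed.
For General Rowe, Mid strictly dominates High on the remaining columns (Left: 8>2, Right: 12>10); eliminate High.
General Rowe's strategy Low is strictly dominated by Mid (Left: 8>7, Right: 12>5) and is removed.
Column Right is eliminated: Left beats it against every remaining row (Mid: 9>3).
Among the remaining strategies, none is strictly dominated by another pure strategy of the same player, so the elimination stops.
Surviving strategies — General Rowe: {Mid}; General Cole: {Left}.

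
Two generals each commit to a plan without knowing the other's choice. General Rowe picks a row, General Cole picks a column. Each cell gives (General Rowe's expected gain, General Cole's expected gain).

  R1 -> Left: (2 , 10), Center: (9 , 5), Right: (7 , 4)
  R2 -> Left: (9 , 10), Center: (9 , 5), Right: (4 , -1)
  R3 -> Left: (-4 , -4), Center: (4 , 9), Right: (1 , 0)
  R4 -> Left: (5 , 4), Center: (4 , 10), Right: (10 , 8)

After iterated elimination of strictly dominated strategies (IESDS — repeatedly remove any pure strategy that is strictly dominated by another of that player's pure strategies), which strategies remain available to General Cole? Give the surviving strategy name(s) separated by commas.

Left

For General Rowe, R1 strictly dominates R3 on the remaining columns (Left: 2>-4, Center: 9>4, Right: 7>1); eliminate R3.
Column Right is eliminated: Center beats it against every remaining row (R1: 5>4, R2: 5>-1, R4: 10>8).
General Rowe's strategy R4 is strictly dominated by R2 (Left: 9>5, Center: 9>4) and is removed.
For General Cole, Left strictly dominates Center on the remaining rows (R1: 10>5, R2: 10>5); eliminate Center.
General Rowe's strategy R1 is strictly dominated by R2 (Left: 9>2) and is removed.
Among the remaining strategies, none is strictly dominated by another pure strategy of the same player, so the elimination stops.
Surviving strategies — General Rowe: {R2}; General Cole: {Left}.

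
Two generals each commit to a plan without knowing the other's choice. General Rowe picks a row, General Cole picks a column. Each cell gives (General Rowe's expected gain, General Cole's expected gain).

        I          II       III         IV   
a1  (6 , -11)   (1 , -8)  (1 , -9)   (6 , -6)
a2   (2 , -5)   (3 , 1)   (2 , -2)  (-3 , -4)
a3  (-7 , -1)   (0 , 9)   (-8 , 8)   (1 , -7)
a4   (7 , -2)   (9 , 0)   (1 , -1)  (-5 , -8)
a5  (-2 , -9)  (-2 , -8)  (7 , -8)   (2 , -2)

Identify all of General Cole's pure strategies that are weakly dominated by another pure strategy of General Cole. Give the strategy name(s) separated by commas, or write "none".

I, III

I: dominated, since II does at least as well everywhere (a1: -8>-11, a2: 1>-5, a3: 9>-1, a4: 0>-2, a5: -8>-9).
II is not dominated — it holds its own against I at a1 (-8>-11); III at a1 (-8>-9); IV at a2 (1>-4).
II weakly dominates III — a1: -8>-9, a2: 1>-2, a3: 9>8, a4: 0>-1, a5: -8=-8.
Nothing dominates IV: I at a1 (-6>-11); II at a1 (-6>-8); III at a1 (-6>-9).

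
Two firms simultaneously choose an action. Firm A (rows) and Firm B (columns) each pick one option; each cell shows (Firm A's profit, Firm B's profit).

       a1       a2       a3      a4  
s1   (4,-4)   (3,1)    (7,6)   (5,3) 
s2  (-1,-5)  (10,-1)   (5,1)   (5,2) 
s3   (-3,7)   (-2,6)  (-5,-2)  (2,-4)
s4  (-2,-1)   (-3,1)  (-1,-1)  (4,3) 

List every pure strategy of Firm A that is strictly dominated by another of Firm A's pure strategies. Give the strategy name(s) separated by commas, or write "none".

s1 is not dominated — it holds its own against s2 at a1 (4>-1); s3 at a1 (4>-3); s4 at a1 (4>-2).
Nothing dominates s2: s1 at a2 (10>3); s3 at a1 (-1>-3); s4 at a1 (-1>-2).
s1 strictly dominates s3 — a1: 4>-3, a2: 3>-2, a3: 7>-5, a4: 5>2.
s4: dominated, since s1 does at least as well everywhere (a1: 4>-2, a2: 3>-3, a3: 7>-1, a4: 5>4).

s3, s4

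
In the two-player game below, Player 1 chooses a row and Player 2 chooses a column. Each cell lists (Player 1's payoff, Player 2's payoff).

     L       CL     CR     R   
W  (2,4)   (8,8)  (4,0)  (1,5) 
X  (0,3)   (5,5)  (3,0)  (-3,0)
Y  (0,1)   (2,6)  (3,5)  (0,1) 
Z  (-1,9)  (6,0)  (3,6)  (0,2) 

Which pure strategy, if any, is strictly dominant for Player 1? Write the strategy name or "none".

W

W vs X: L: 2>0, CL: 8>5, CR: 4>3, R: 1>-3.
W vs Y: L: 2>0, CL: 8>2, CR: 4>3, R: 1>0.
W vs Z: L: 2>-1, CL: 8>6, CR: 4>3, R: 1>0.
W strictly beats every other strategy against every opponent action, so it is strictly dominant.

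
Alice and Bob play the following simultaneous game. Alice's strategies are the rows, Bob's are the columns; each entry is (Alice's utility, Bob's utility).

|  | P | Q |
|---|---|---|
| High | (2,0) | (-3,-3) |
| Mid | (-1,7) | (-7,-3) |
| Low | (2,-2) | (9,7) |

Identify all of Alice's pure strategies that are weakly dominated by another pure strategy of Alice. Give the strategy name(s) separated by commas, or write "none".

High, Mid

High: dominated, since Low does at least as well everywhere (P: 2=2, Q: 9>-3).
High weakly dominates Mid — P: 2>-1, Q: -3>-7.
Nothing dominates Low: High at Q (9>-3); Mid at P (2>-1).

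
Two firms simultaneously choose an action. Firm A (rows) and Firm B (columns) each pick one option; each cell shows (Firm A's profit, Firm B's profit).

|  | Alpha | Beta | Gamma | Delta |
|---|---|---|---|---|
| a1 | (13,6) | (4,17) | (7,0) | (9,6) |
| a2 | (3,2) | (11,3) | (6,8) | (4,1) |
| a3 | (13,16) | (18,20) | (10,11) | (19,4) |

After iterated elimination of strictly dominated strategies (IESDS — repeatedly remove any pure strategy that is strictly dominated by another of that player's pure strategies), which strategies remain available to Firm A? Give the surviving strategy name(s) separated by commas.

Firm A's strategy a2 is strictly dominated by a3 (Alpha: 13>3, Beta: 18>11, Gamma: 10>6, Delta: 19>4) and is removed.
Column Alpha is eliminated: Beta beats it against every remaining row (a1: 17>6, a3: 20>16).
For Firm A, a3 strictly dominates a1 on the remaining columns (Beta: 18>4, Gamma: 10>7, Delta: 19>9); eliminate a1.
Column Gamma is eliminated: Beta beats it against every remaining row (a3: 20>11).
Firm B's strategy Delta is strictly dominated by Beta (a3: 20>4) and is removed.
Among the remaining strategies, none is strictly dominated by another pure strategy of the same player, so the elimination stops.
Surviving strategies — Firm A: {a3}; Firm B: {Beta}.

a3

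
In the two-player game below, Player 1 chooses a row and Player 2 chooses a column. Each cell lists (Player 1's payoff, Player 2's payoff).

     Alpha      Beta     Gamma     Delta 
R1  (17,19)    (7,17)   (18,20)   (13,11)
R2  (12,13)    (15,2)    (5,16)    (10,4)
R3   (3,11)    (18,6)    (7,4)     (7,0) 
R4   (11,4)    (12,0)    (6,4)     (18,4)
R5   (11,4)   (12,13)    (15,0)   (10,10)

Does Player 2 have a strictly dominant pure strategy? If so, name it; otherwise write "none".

none

Alpha fails to dominate Beta at R5 (4<13).
Beta fails to dominate Alpha at R1 (17<19).
Gamma fails to dominate Alpha at R3 (4<11).
Delta fails to dominate Alpha at R1 (11<19).
No single strategy dominates all the others.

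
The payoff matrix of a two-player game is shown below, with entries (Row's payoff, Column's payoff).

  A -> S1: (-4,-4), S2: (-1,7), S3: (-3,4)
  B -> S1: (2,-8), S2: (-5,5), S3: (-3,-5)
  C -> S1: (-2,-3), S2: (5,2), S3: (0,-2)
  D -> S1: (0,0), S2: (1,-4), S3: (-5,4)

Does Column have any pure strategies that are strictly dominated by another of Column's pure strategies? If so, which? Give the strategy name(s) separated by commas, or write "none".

S1 is strictly dominated by S3 (A: 4>-4, B: -5>-8, C: -2>-3, D: 4>0).
Nothing dominates S2: S1 at A (7>-4); S3 at A (7>4).
S3 is not dominated — it holds its own against S1 at A (4>-4); S2 at D (4>-4).

S1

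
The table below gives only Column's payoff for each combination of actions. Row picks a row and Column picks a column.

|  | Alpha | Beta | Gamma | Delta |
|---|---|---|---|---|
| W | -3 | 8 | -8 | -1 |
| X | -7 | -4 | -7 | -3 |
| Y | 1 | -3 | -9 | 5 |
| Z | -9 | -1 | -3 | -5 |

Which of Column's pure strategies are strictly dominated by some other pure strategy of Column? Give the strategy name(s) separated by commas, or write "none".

Alpha, Gamma

Delta strictly dominates Alpha — W: -1>-3, X: -3>-7, Y: 5>1, Z: -5>-9.
Beta is not dominated — it holds its own against Alpha at W (8>-3); Gamma at W (8>-8); Delta at W (8>-1).
Gamma is strictly dominated by Beta (W: 8>-8, X: -4>-7, Y: -3>-9, Z: -1>-3).
Nothing dominates Delta: Alpha at W (-1>-3); Beta at X (-3>-4); Gamma at W (-1>-8).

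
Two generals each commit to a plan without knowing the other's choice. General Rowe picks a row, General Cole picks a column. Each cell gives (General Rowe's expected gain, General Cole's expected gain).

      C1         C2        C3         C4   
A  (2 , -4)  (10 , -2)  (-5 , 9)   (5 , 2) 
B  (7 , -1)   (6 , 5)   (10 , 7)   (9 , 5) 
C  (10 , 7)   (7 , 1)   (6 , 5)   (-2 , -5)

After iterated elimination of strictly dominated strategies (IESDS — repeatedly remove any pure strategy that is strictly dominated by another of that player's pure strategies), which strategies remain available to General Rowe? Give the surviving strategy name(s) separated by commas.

For General Cole, C3 strictly dominates C2 on the remaining rows (A: 9>-2, B: 7>5, C: 5>1); eliminate C2.
Row A is eliminated: B beats it against every remaining column (C1: 7>2, C3: 10>-5, C4: 9>5).
For General Cole, C3 strictly dominates C4 on the remaining rows (B: 7>5, C: 5>-5); eliminate C4.
Among the remaining strategies, none is strictly dominated by another pure strategy of the same player, so the elimination stops.
Surviving strategies — General Rowe: {B, C}; General Cole: {C1, C3}.

B, C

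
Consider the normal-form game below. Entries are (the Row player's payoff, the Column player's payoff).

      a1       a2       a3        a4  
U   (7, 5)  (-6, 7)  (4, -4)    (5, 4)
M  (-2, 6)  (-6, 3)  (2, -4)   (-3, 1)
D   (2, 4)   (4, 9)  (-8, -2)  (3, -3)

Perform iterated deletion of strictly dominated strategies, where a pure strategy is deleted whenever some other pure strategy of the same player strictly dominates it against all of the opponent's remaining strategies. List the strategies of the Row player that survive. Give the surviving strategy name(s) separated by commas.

The Column player's strategy a3 is strictly dominated by a1 (U: 5>-4, M: 6>-4, D: 4>-2) and is removed.
Row M is eliminated: D beats it against every remaining column (a1: 2>-2, a2: 4>-6, a4: 3>-3).
Column a1 is eliminated: a2 beats it against every remaining row (U: 7>5, D: 9>4).
For the Column player, a2 strictly dominates a4 on the remaining rows (U: 7>4, D: 9>-3); eliminate a4.
For the Row player, D strictly dominates U on the remaining columns (a2: 4>-6); eliminate U.
Among the remaining strategies, none is strictly dominated by another pure strategy of the same player, so the elimination stops.
Surviving strategies — the Row player: {D}; the Column player: {a2}.

D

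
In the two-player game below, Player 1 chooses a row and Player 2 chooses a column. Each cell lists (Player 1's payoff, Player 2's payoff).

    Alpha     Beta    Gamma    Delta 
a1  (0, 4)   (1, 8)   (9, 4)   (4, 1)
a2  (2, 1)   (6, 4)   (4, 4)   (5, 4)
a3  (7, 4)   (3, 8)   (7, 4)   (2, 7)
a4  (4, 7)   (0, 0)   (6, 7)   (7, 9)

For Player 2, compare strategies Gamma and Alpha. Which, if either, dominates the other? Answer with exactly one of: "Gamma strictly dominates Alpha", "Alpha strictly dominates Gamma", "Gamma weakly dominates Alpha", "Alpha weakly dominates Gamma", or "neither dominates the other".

Gamma weakly dominates Alpha

Gamma's payoffs vs Alpha's, by Player 1's action — a1: 4=4, a2: 4>1, a3: 4=4, a4: 7=7.
Gamma is at least as good everywhere and strictly better somewhere (tied only at a1, a3, a4), so Gamma weakly but not strictly dominates Alpha.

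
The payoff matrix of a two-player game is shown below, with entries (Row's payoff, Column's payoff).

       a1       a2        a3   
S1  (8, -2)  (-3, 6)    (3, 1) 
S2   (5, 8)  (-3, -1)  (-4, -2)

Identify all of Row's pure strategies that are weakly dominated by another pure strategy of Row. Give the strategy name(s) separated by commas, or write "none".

S2

S1: no other strategy beats it everywhere (S2 at a1 (8>5)).
S2: dominated, since S1 does at least as well everywhere (a1: 8>5, a2: -3=-3, a3: 3>-4).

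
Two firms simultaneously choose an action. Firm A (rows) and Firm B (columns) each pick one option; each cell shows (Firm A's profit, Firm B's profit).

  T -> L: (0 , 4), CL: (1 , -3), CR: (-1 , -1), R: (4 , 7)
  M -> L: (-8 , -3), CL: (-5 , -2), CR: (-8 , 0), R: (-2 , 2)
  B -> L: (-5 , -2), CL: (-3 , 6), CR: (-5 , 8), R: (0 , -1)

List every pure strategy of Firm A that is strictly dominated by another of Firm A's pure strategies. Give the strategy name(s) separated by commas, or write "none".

M, B

T is not dominated — it holds its own against M at L (0>-8); B at L (0>-5).
M is strictly dominated by T (L: 0>-8, CL: 1>-5, CR: -1>-8, R: 4>-2).
B is strictly dominated by T (L: 0>-5, CL: 1>-3, CR: -1>-5, R: 4>0).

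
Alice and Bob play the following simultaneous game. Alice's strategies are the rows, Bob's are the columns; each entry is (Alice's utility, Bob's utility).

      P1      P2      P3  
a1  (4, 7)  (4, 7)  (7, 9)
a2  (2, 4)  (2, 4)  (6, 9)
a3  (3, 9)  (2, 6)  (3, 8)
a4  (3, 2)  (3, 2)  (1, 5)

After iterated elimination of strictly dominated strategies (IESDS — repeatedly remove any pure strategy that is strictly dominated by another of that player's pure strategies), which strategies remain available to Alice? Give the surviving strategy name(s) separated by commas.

Alice's strategy a2 is strictly dominated by a1 (P1: 4>2, P2: 4>2, P3: 7>6) and is removed.
Row a3 is eliminated: a1 beats it against every remaining column (P1: 4>3, P2: 4>2, P3: 7>3).
Row a4 is eliminated: a1 beats it against every remaining column (P1: 4>3, P2: 4>3, P3: 7>1).
Column P1 is eliminated: P3 beats it against every remaining row (a1: 9>7).
For Bob, P3 strictly dominates P2 on the remaining rows (a1: 9>7); eliminate P2.
Among the remaining strategies, none is strictly dominated by another pure strategy of the same player, so the elimination stops.
Surviving strategies — Alice: {a1}; Bob: {P3}.

a1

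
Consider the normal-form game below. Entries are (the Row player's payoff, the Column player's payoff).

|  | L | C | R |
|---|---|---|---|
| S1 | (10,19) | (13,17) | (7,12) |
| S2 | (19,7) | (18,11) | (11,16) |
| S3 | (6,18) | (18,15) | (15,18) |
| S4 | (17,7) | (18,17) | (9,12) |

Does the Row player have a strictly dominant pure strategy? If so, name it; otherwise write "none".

none

S1 fails to dominate S2 at L (10<19).
S2 fails to dominate S3 at C (18=18).
S3 fails to dominate S1 at L (6<10).
S4 fails to dominate S2 at L (17<19).
No single strategy dominates all the others.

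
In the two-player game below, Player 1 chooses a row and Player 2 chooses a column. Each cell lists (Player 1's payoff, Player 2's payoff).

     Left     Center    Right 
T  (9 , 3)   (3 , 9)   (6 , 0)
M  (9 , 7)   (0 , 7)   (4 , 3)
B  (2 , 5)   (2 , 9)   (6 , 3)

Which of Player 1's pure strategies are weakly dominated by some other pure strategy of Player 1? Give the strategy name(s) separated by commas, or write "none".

M, B

Nothing dominates T: M at Center (3>0); B at Left (9>2).
M: dominated, since T does at least as well everywhere (Left: 9=9, Center: 3>0, Right: 6>4).
T weakly dominates B — Left: 9>2, Center: 3>2, Right: 6=6.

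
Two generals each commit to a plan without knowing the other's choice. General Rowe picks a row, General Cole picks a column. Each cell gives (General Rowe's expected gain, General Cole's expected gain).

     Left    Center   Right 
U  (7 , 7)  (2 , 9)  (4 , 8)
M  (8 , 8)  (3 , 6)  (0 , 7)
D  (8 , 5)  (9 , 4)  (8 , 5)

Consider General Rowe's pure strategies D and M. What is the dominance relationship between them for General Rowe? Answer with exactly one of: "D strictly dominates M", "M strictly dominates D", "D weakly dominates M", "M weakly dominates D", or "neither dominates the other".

D weakly dominates M

D's payoffs vs M's, by General Cole's action — Left: 8=8, Center: 9>3, Right: 8>0.
D is at least as good everywhere and strictly better somewhere (tied only at Left), so D weakly but not strictly dominates M.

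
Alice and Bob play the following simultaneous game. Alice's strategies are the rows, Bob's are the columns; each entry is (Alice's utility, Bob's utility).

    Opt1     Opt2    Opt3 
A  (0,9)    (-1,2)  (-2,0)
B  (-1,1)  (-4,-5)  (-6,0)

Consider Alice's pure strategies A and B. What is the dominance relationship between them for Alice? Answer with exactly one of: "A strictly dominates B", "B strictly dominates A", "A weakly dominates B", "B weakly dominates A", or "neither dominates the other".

A strictly dominates B

Compare A to B across each choice by Bob: Opt1: 0>-1, Opt2: -1>-4, Opt3: -2>-6.
Every comparison favours A, so A strictly dominates B.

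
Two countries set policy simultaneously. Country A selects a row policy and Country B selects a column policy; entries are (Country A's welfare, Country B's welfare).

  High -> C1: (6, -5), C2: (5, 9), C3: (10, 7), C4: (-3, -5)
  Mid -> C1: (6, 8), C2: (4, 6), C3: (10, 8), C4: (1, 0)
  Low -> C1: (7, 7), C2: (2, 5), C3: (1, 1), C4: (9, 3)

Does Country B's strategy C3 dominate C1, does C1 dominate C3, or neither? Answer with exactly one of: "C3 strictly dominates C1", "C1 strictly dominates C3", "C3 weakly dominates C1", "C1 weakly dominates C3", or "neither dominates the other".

C3's payoffs vs C1's, by Country A's action — High: 7>-5, Mid: 8=8, Low: 1<7.
C3 does better at High but worse at Low; neither strategy dominates the other.

neither dominates the other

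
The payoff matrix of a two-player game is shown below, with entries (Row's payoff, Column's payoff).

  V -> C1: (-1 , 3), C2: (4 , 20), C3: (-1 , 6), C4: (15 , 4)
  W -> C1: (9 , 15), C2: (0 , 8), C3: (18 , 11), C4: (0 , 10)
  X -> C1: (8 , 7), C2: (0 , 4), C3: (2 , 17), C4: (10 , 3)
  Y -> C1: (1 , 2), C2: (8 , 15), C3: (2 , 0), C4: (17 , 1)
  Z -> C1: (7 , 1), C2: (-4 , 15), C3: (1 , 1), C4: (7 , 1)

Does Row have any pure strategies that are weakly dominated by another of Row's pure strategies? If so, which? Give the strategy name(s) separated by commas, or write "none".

V is weakly dominated by Y (C1: 1>-1, C2: 8>4, C3: 2>-1, C4: 17>15).
W: no other strategy beats it everywhere (V at C1 (9>-1); X at C1 (9>8); Y at C1 (9>1); Z at C1 (9>7)).
X is not dominated — it holds its own against V at C1 (8>-1); W at C4 (10>0); Y at C1 (8>1); Z at C1 (8>7).
Y: no other strategy beats it everywhere (V at C1 (1>-1); W at C2 (8>0); X at C2 (8>0); Z at C2 (8>-4)).
Z is weakly dominated by X (C1: 8>7, C2: 0>-4, C3: 2>1, C4: 10>7).

V, Z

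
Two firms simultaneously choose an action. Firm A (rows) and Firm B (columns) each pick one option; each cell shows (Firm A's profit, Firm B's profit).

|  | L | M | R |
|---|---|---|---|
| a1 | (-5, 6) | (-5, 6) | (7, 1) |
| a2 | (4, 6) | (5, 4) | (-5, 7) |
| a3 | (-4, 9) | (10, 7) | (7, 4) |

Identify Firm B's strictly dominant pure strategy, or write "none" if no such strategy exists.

L fails to dominate M at a1 (6=6).
M fails to dominate L at a1 (6=6).
R fails to dominate L at a1 (1<6).
No single strategy dominates all the others.

none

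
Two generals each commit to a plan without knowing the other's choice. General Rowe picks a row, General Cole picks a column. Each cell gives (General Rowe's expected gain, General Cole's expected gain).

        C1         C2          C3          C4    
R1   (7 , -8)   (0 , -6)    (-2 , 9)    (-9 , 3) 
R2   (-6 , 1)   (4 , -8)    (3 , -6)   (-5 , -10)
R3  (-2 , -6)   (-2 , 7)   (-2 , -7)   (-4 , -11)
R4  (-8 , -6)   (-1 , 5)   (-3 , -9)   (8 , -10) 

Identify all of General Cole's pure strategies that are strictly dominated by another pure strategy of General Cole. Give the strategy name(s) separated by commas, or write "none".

C4

C1 is not dominated — it holds its own against C2 at R2 (1>-8); C3 at R2 (1>-6); C4 at R2 (1>-10).
Nothing dominates C2: C1 at R1 (-6>-8); C3 at R3 (7>-7); C4 at R2 (-8>-10).
C3: no other strategy beats it everywhere (C1 at R1 (9>-8); C2 at R1 (9>-6); C4 at R1 (9>3)).
C4: dominated, since C3 does at least as well everywhere (R1: 9>3, R2: -6>-10, R3: -7>-11, R4: -9>-10).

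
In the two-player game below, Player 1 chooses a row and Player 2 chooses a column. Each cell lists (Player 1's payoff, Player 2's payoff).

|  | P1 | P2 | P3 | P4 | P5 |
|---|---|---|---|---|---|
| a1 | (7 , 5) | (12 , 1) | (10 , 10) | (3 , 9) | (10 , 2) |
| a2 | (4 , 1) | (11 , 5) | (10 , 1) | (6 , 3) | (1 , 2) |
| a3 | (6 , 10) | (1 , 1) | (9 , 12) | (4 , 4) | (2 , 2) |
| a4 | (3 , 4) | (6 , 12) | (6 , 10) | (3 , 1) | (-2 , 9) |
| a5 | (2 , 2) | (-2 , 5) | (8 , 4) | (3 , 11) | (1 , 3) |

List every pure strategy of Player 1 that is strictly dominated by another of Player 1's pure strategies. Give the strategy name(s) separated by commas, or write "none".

a4, a5

Nothing dominates a1: a2 at P1 (7>4); a3 at P1 (7>6); a4 at P1 (7>3); a5 at P1 (7>2).
Nothing dominates a2: a1 at P3 (10=10); a3 at P2 (11>1); a4 at P1 (4>3); a5 at P1 (4>2).
a3 is not dominated — it holds its own against a1 at P4 (4>3); a2 at P1 (6>4); a4 at P1 (6>3); a5 at P1 (6>2).
a2 strictly dominates a4 — P1: 4>3, P2: 11>6, P3: 10>6, P4: 6>3, P5: 1>-2.
a5 is strictly dominated by a3 (P1: 6>2, P2: 1>-2, P3: 9>8, P4: 4>3, P5: 2>1).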